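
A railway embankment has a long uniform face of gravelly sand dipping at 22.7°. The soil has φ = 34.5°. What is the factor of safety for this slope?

FS = 1.64

For a dry cohesionless infinite slope the factor of safety is FS = tanφ / tanβ.
FS = tan34.5° / tan22.7° = 0.6873 / 0.4183 = 1.643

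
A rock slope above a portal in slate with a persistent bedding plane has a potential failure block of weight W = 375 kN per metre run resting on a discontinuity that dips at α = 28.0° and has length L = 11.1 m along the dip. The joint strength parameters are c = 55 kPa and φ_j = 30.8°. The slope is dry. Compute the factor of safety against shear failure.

Resolving the block weight along and normal to the plane and applying the Mohr–Coulomb strength on the joint:
N' = W cosα = 375·cos28.0° = 331.1 kN/m
Driving force T = W sinα = 375·sin28.0° = 176.1 kN/m
Resisting force R = c·L + N'·tanφ_j = 55·11.1 + 331.1·tan30.8° = 610.5 + 197.4 = 807.9 kN/m
FS = R / T = 807.9 / 176.1 = 4.589

FS = 4.59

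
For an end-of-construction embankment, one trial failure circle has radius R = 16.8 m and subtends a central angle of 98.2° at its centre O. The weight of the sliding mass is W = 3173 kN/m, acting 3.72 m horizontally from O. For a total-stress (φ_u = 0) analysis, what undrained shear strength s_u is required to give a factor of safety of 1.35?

FS = s_u·L_a·R / (W·d), so s_u = FS·W·d / (L_a·R).
Arc length L_a = R·θ = 16.8·(98.2°·π/180) = 16.8·1.7139 = 28.79 m
s_u = 1.35·3173·3.72 / (28.79·16.8) = 15934.8 / 483.73 = 32.94 kPa

s_u = 32.9 kPa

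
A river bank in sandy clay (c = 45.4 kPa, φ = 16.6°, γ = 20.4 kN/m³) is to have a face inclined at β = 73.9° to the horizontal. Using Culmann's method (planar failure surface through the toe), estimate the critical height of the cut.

H_c = 17.83 m

Culmann's analysis gives the critical failure plane at α_cr = (β + φ)/2 = (73.9 + 16.6)/2 = 45.2°, and the critical height
H_c = (4c/γ) · sinβ cosφ / [1 − cos(β − φ)]
    = (4·45.4/20.4) · sin73.9°·cos16.6° / [1 − cos(57.3°)]
    = 8.902 · 0.9608·0.9583 / [1 − 0.5402]
    = 8.902 · 0.9207 / 0.4598
    = 17.83 m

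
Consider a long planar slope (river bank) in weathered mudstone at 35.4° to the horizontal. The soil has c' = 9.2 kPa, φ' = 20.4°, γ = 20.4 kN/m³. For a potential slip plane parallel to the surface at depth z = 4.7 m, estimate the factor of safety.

For an infinite slope with a slip plane parallel to the surface (no pore pressure): FS = [c' + γz cos²β tanφ'] / [γz sinβ cosβ].
γz = 20.4·4.7 = 95.88 kN/m²
Numerator = 9.2 + 95.88·cos²35.4°·tan20.4° = 9.2 + 95.88·0.6644·0.3719 = 32.892 kPa
Denominator = 95.88·sin35.4°·cos35.4° = 95.88·0.5793·0.8151 = 45.273 kPa
FS = 32.892 / 45.273 = 0.727

FS = 0.73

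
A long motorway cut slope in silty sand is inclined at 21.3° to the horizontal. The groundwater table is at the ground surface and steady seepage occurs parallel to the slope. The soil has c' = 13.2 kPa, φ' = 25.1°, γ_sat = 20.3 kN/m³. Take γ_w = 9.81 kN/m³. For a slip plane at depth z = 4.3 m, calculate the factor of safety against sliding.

With seepage parallel to the slope and the water table at the surface, the effective normal stress on the slip plane uses the buoyant unit weight γ' = γ_sat − γ_w while the driving shear stress uses γ_sat:
FS = [c' + γ' z cos²β tanφ'] / [γ_sat z sinβ cosβ]
γ' = 20.3 − 9.81 = 10.49 kN/m³
Numerator = 13.2 + 10.49·4.3·cos²21.3°·tan25.1° = 13.2 + 10.49·4.3·0.8680·0.4684 = 31.542 kPa
Denominator = 20.3·4.3·sin21.3°·cos21.3° = 20.3·4.3·0.3633·0.9317 = 29.542 kPa
FS = 31.542 / 29.542 = 1.068

FS = 1.07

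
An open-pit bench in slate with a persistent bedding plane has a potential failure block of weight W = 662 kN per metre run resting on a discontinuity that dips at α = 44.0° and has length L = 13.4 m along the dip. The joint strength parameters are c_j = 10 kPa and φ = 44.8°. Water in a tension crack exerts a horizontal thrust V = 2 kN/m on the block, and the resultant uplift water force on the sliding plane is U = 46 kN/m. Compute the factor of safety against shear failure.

FS = 1.21

Resolving the block weight along and normal to the plane and applying the Mohr–Coulomb strength on the joint:
N' = W cosα − U − V sinα = 662·cos44.0° − 46 − 2·sin44.0° = 428.8 kN/m
Driving force T = W sinα + V cosα = 662·sin44.0° + 2·cos44.0° = 461.3 kN/m
Resisting force R = c_j·L + N'·tanφ = 10·13.4 + 428.8·tan44.8° = 134.0 + 425.8 = 559.8 kN/m
FS = R / T = 559.8 / 461.3 = 1.214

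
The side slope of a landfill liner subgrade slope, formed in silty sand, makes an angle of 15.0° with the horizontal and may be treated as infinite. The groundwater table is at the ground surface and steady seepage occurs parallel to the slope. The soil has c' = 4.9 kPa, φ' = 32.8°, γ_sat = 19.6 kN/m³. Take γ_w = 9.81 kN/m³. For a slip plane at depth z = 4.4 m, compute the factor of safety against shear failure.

With seepage parallel to the slope and the water table at the surface, the effective normal stress on the slip plane uses the buoyant unit weight γ' = γ_sat − γ_w while the driving shear stress uses γ_sat:
FS = [c' + γ' z cos²β tanφ'] / [γ_sat z sinβ cosβ]
γ' = 19.6 − 9.81 = 9.79 kN/m³
Numerator = 4.9 + 9.79·4.4·cos²15.0°·tan32.8° = 4.9 + 9.79·4.4·0.9330·0.6445 = 30.801 kPa
Denominator = 19.6·4.4·sin15.0°·cos15.0° = 19.6·4.4·0.2588·0.9659 = 21.560 kPa
FS = 30.801 / 21.560 = 1.429

FS = 1.43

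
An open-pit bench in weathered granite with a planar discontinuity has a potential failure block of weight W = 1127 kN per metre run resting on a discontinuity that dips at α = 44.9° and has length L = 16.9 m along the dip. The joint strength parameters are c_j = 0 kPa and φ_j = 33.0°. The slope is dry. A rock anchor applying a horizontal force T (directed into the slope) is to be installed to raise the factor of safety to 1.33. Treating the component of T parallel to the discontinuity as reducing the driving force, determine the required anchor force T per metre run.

Resolving forces along and normal to the sliding plane, with the horizontal anchor force T adding T·sinα to the effective normal force and T·cosα acting up the plane against the driving force:
FS = [c_jL + (W cosα + T sinα) tanφ_j] / [W sinα − T cosα]
Without the anchor: N' = 798.3 kN/m, driving T_d = 795.5 kN/m, resisting R = 0·16.9 + 798.3·tan33.0° = 518.4 kN/m, FS = 0.65.
Setting FS = 1.33 and solving for T:
1.33·(795.5 − T cos44.9°) = 518.4 + T sin44.9°·tan33.0°
T·(sin44.9°·tan33.0° + 1.33·cos44.9°) = 1.33·795.5 − 518.4
T·(0.7059·0.6494 + 1.33·0.7083) = 1058.0 − 518.4 = 539.6
T·1.4005 = 539.6
T = 385.3 kN/m

T = 385 kN/m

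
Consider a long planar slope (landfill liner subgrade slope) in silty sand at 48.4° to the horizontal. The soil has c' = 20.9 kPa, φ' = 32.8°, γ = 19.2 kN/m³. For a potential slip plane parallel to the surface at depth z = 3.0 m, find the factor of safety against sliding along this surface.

FS = 1.30

For an infinite slope with a slip plane parallel to the surface (no pore pressure): FS = [c' + γz cos²β tanφ'] / [γz sinβ cosβ].
γz = 19.2·3.0 = 57.60 kN/m²
Numerator = 20.9 + 57.60·cos²48.4°·tan32.8° = 20.9 + 57.60·0.4408·0.6445 = 37.263 kPa
Denominator = 57.60·sin48.4°·cos48.4° = 57.60·0.7478·0.6639 = 28.597 kPa
FS = 37.263 / 28.597 = 1.303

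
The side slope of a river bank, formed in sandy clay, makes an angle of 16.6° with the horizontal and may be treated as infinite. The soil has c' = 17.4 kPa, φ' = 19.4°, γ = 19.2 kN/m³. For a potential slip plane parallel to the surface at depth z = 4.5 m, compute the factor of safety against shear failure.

FS = 1.92

For an infinite slope with a slip plane parallel to the surface (no pore pressure): FS = [c' + γz cos²β tanφ'] / [γz sinβ cosβ].
γz = 19.2·4.5 = 86.40 kN/m²
Numerator = 17.4 + 86.40·cos²16.6°·tan19.4° = 17.4 + 86.40·0.9184·0.3522 = 45.343 kPa
Denominator = 86.40·sin16.6°·cos16.6° = 86.40·0.2857·0.9583 = 23.655 kPa
FS = 45.343 / 23.655 = 1.917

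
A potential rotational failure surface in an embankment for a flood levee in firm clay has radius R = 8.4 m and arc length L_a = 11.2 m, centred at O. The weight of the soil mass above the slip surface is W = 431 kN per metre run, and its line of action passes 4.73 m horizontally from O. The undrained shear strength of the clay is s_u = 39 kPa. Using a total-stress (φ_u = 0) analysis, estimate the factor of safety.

FS = 1.80

Taking moments about the centre O, the resisting moment is provided by the undrained shear strength acting along the arc:
M_R = s_u·L_a·R = 39·11.20·8.4 = 3669.1 kN·m/m
M_D = W·d = 431·4.73 = 2038.6 kN·m/m
FS = M_R / M_D = 3669.1 / 2038.6 = 1.800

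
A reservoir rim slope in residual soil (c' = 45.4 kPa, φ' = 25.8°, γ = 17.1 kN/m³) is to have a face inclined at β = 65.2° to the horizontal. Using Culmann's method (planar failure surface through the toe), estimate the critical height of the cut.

H_c = 38.19 m

Culmann's analysis gives the critical failure plane at α_cr = (β + φ')/2 = (65.2 + 25.8)/2 = 45.5°, and the critical height
H_c = (4c'/γ) · sinβ cosφ' / [1 − cos(β − φ')]
    = (4·45.4/17.1) · sin65.2°·cos25.8° / [1 − cos(39.4°)]
    = 10.620 · 0.9078·0.9003 / [1 − 0.7727]
    = 10.620 · 0.8173 / 0.2273
    = 38.19 m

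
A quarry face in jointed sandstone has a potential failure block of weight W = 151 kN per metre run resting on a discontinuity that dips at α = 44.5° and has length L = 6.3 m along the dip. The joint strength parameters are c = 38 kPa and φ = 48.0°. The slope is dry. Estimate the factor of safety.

Resolving the block weight along and normal to the plane and applying the Mohr–Coulomb strength on the joint:
N' = W cosα = 151·cos44.5° = 107.7 kN/m
Driving force T = W sinα = 151·sin44.5° = 105.8 kN/m
Resisting force R = c·L + N'·tanφ = 38·6.3 + 107.7·tan48.0° = 239.4 + 119.6 = 359.0 kN/m
FS = R / T = 359.0 / 105.8 = 3.392

FS = 3.39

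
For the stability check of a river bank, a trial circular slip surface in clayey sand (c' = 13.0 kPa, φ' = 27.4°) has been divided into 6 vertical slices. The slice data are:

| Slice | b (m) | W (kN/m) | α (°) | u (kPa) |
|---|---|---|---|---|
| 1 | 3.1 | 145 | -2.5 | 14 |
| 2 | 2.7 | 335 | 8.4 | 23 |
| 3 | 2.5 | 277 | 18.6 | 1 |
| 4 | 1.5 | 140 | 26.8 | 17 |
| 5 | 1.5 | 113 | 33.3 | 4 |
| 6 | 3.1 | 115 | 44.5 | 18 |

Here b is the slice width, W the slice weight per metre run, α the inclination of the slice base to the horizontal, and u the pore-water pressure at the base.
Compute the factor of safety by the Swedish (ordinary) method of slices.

Ordinary method of slices: FS = Σ[c'·Δl_i + (W_i cosα_i − u_i·Δl_i)·tanφ'] / Σ W_i sinα_i, with Δl_i = b_i / cosα_i.
Slice 1: Δl = 3.1/cos(-2.5°) = 3.103 m; N'_1 = 145·cos(-2.5°) − 14·3.103 = 101.4; c'Δl = 40.34; W sinα = -6.3
Slice 2: Δl = 2.7/cos8.4° = 2.729 m; N'_2 = 335·cos8.4° − 23·2.729 = 268.6; c'Δl = 35.48; W sinα = 48.9
Slice 3: Δl = 2.5/cos18.6° = 2.638 m; N'_3 = 277·cos18.6° − 1·2.638 = 259.9; c'Δl = 34.29; W sinα = 88.4
Slice 4: Δl = 1.5/cos26.8° = 1.681 m; N'_4 = 140·cos26.8° − 17·1.681 = 96.4; c'Δl = 21.85; W sinα = 63.1
Slice 5: Δl = 1.5/cos33.3° = 1.795 m; N'_5 = 113·cos33.3° − 4·1.795 = 87.3; c'Δl = 23.33; W sinα = 62.0
Slice 6: Δl = 3.1/cos44.5° = 4.346 m; N'_6 = 115·cos44.5° − 18·4.346 = 3.8; c'Δl = 56.50; W sinα = 80.6
Σc'Δl = 211.8 kN/m; ΣN' = 817.4 kN/m; ΣW sinα = 336.7 kN/m
Resisting = 211.8 + 817.4·tan27.4° = 211.8 + 423.7 = 635.5 kN/m
FS = 635.5 / 336.7 = 1.887

FS = 1.89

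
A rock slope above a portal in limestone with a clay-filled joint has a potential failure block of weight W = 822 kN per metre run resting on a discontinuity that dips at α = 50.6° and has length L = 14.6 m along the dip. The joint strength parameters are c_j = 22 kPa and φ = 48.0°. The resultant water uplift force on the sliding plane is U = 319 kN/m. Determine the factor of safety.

FS = 0.86

Resolving the block weight along and normal to the plane and applying the Mohr–Coulomb strength on the joint:
N' = W cosα − U = 822·cos50.6° − 319 = 202.7 kN/m
Driving force T = W sinα = 822·sin50.6° = 635.2 kN/m
Resisting force R = c_j·L + N'·tanφ = 22·14.6 + 202.7·tan48.0° = 321.2 + 225.2 = 546.4 kN/m
FS = R / T = 546.4 / 635.2 = 0.860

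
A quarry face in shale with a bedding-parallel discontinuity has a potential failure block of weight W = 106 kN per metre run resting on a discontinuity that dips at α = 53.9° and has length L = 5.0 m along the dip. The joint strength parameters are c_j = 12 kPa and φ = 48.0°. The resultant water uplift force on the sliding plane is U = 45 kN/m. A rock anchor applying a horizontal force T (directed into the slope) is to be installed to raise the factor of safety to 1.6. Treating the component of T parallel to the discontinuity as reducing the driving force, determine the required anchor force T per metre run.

Resolving forces along and normal to the sliding plane, with the horizontal anchor force T adding T·sinα to the effective normal force and T·cosα acting up the plane against the driving force:
FS = [c_jL + (W cosα − U + T sinα) tanφ] / [W sinα − T cosα]
Without the anchor: N' = 17.5 kN/m, driving T_d = 85.6 kN/m, resisting R = 12·5.0 + 17.5·tan48.0° = 79.4 kN/m, FS = 0.93.
Setting FS = 1.6 and solving for T:
1.6·(85.6 − T cos53.9°) = 79.4 + T sin53.9°·tan48.0°
T·(sin53.9°·tan48.0° + 1.6·cos53.9°) = 1.6·85.6 − 79.4
T·(0.8080·1.1106 + 1.6·0.5892) = 137.0 − 79.4 = 57.6
T·1.8401 = 57.6
T = 31.3 kN/m

T = 31 kN/m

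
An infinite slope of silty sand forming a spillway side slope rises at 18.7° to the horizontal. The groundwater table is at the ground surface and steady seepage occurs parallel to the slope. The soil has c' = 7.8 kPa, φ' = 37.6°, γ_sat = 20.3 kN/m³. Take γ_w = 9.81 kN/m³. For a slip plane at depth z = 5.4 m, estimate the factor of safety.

FS = 1.41

With seepage parallel to the slope and the water table at the surface, the effective normal stress on the slip plane uses the buoyant unit weight γ' = γ_sat − γ_w while the driving shear stress uses γ_sat:
FS = [c' + γ' z cos²β tanφ'] / [γ_sat z sinβ cosβ]
γ' = 20.3 − 9.81 = 10.49 kN/m³
Numerator = 7.8 + 10.49·5.4·cos²18.7°·tan37.6° = 7.8 + 10.49·5.4·0.8972·0.7701 = 46.939 kPa
Denominator = 20.3·5.4·sin18.7°·cos18.7° = 20.3·5.4·0.3206·0.9472 = 33.290 kPa
FS = 46.939 / 33.290 = 1.410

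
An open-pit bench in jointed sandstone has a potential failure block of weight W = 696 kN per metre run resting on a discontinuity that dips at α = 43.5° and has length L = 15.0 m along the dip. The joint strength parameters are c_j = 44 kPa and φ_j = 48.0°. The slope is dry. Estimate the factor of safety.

FS = 2.55

Resolving the block weight along and normal to the plane and applying the Mohr–Coulomb strength on the joint:
N' = W cosα = 696·cos43.5° = 504.9 kN/m
Driving force T = W sinα = 696·sin43.5° = 479.1 kN/m
Resisting force R = c_j·L + N'·tanφ_j = 44·15.0 + 504.9·tan48.0° = 660.0 + 560.7 = 1220.7 kN/m
FS = R / T = 1220.7 / 479.1 = 2.548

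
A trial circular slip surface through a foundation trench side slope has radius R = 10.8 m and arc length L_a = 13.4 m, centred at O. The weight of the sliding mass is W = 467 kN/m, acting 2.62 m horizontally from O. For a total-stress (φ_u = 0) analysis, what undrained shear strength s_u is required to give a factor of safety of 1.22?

FS = s_u·L_a·R / (W·d), so s_u = FS·W·d / (L_a·R).
s_u = 1.22·467·2.62 / (13.40·10.8) = 1492.7 / 144.72 = 10.31 kPa

s_u = 10.3 kPa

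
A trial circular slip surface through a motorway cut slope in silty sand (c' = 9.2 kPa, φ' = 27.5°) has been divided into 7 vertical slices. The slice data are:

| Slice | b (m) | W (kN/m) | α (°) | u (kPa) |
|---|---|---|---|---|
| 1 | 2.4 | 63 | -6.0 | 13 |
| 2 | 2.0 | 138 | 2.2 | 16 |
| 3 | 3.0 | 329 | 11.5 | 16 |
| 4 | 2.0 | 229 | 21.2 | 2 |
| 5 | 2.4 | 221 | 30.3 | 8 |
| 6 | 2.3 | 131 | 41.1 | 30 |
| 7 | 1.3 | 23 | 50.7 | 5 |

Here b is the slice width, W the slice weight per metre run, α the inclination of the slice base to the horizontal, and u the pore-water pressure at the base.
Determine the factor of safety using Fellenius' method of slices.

FS = 1.59

Ordinary method of slices: FS = Σ[c'·Δl_i + (W_i cosα_i − u_i·Δl_i)·tanφ'] / Σ W_i sinα_i, with Δl_i = b_i / cosα_i.
Slice 1: Δl = 2.4/cos(-6.0°) = 2.413 m; N'_1 = 63·cos(-6.0°) − 13·2.413 = 31.3; c'Δl = 22.20; W sinα = -6.6
Slice 2: Δl = 2.0/cos2.2° = 2.001 m; N'_2 = 138·cos2.2° − 16·2.001 = 105.9; c'Δl = 18.41; W sinα = 5.3
Slice 3: Δl = 3.0/cos11.5° = 3.061 m; N'_3 = 329·cos11.5° − 16·3.061 = 273.4; c'Δl = 28.17; W sinα = 65.6
Slice 4: Δl = 2.0/cos21.2° = 2.145 m; N'_4 = 229·cos21.2° − 2·2.145 = 209.2; c'Δl = 19.74; W sinα = 82.8
Slice 5: Δl = 2.4/cos30.3° = 2.780 m; N'_5 = 221·cos30.3° − 8·2.780 = 168.6; c'Δl = 25.57; W sinα = 111.5
Slice 6: Δl = 2.3/cos41.1° = 3.052 m; N'_6 = 131·cos41.1° − 30·3.052 = 7.2; c'Δl = 28.08; W sinα = 86.1
Slice 7: Δl = 1.3/cos50.7° = 2.052 m; N'_7 = 23·cos50.7° − 5·2.052 = 4.3; c'Δl = 18.88; W sinα = 17.8
Σc'Δl = 161.1 kN/m; ΣN' = 799.8 kN/m; ΣW sinα = 362.5 kN/m
Resisting = 161.1 + 799.8·tan27.5° = 161.1 + 416.4 = 577.4 kN/m
FS = 577.4 / 362.5 = 1.593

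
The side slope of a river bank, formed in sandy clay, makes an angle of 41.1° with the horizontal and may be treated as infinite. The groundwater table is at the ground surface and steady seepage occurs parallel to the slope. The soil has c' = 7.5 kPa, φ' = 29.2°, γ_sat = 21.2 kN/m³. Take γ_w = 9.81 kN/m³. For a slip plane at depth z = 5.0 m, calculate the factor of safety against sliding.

With seepage parallel to the slope and the water table at the surface, the effective normal stress on the slip plane uses the buoyant unit weight γ' = γ_sat − γ_w while the driving shear stress uses γ_sat:
FS = [c' + γ' z cos²β tanφ'] / [γ_sat z sinβ cosβ]
γ' = 21.2 − 9.81 = 11.39 kN/m³
Numerator = 7.5 + 11.39·5.0·cos²41.1°·tan29.2° = 7.5 + 11.39·5.0·0.5679·0.5589 = 25.574 kPa
Denominator = 21.2·5.0·sin41.1°·cos41.1° = 21.2·5.0·0.6574·0.7536 = 52.510 kPa
FS = 25.574 / 52.510 = 0.487

FS = 0.49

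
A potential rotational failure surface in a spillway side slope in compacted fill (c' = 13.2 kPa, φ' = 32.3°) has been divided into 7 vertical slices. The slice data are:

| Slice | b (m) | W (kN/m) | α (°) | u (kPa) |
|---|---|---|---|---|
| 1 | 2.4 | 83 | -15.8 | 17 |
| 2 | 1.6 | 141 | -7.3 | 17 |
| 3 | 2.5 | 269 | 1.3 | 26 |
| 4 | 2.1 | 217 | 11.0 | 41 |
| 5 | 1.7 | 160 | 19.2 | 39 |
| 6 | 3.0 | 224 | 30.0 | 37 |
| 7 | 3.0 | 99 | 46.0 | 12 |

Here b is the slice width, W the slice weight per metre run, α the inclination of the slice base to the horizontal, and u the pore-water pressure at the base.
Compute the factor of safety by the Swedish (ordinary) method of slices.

Ordinary method of slices: FS = Σ[c'·Δl_i + (W_i cosα_i − u_i·Δl_i)·tanφ'] / Σ W_i sinα_i, with Δl_i = b_i / cosα_i.
Slice 1: Δl = 2.4/cos(-15.8°) = 2.494 m; N'_1 = 83·cos(-15.8°) − 17·2.494 = 37.5; c'Δl = 32.92; W sinα = -22.6
Slice 2: Δl = 1.6/cos(-7.3°) = 1.613 m; N'_2 = 141·cos(-7.3°) − 17·1.613 = 112.4; c'Δl = 21.29; W sinα = -17.9
Slice 3: Δl = 2.5/cos1.3° = 2.501 m; N'_3 = 269·cos1.3° − 26·2.501 = 203.9; c'Δl = 33.01; W sinα = 6.1
Slice 4: Δl = 2.1/cos11.0° = 2.139 m; N'_4 = 217·cos11.0° − 41·2.139 = 125.3; c'Δl = 28.24; W sinα = 41.4
Slice 5: Δl = 1.7/cos19.2° = 1.800 m; N'_5 = 160·cos19.2° − 39·1.800 = 80.9; c'Δl = 23.76; W sinα = 52.6
Slice 6: Δl = 3.0/cos30.0° = 3.464 m; N'_6 = 224·cos30.0° − 37·3.464 = 65.8; c'Δl = 45.73; W sinα = 112.0
Slice 7: Δl = 3.0/cos46.0° = 4.319 m; N'_7 = 99·cos46.0° − 12·4.319 = 16.9; c'Δl = 57.01; W sinα = 71.2
Σc'Δl = 242.0 kN/m; ΣN' = 642.8 kN/m; ΣW sinα = 242.8 kN/m
Resisting = 242.0 + 642.8·tan32.3° = 242.0 + 406.3 = 648.3 kN/m
FS = 648.3 / 242.8 = 2.670

FS = 2.67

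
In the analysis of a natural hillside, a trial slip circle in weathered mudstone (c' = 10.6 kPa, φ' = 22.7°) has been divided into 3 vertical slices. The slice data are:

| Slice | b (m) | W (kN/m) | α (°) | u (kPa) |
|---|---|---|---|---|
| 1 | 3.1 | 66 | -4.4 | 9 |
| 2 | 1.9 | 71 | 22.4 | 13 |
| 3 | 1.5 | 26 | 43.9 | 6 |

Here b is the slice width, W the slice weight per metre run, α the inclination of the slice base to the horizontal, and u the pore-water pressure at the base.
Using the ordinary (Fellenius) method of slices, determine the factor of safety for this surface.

FS = 2.79

Ordinary method of slices: FS = Σ[c'·Δl_i + (W_i cosα_i − u_i·Δl_i)·tanφ'] / Σ W_i sinα_i, with Δl_i = b_i / cosα_i.
Slice 1: Δl = 3.1/cos(-4.4°) = 3.109 m; N'_1 = 66·cos(-4.4°) − 9·3.109 = 37.8; c'Δl = 32.96; W sinα = -5.1
Slice 2: Δl = 1.9/cos22.4° = 2.055 m; N'_2 = 71·cos22.4° − 13·2.055 = 38.9; c'Δl = 21.78; W sinα = 27.1
Slice 3: Δl = 1.5/cos43.9° = 2.082 m; N'_3 = 26·cos43.9° − 6·2.082 = 6.2; c'Δl = 22.07; W sinα = 18.0
Σc'Δl = 76.8 kN/m; ΣN' = 83.0 kN/m; ΣW sinα = 40.0 kN/m
Resisting = 76.8 + 83.0·tan22.7° = 76.8 + 34.7 = 111.5 kN/m
FS = 111.5 / 40.0 = 2.787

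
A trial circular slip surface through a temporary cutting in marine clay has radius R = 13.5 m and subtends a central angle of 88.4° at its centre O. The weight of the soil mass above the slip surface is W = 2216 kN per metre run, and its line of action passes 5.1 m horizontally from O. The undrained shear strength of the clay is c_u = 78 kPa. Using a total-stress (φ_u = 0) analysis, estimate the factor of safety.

FS = 1.94

Taking moments about the centre O, the resisting moment is provided by the undrained shear strength acting along the arc:
Arc length L_a = R·θ = 13.5·(88.4°·π/180) = 13.5·1.5429 = 20.83 m
M_R = c_u·L_a·R = 78·20.83·13.5 = 21932.7 kN·m/m
M_D = W·d = 2216·5.1 = 11301.6 kN·m/m
FS = M_R / M_D = 21932.7 / 11301.6 = 1.941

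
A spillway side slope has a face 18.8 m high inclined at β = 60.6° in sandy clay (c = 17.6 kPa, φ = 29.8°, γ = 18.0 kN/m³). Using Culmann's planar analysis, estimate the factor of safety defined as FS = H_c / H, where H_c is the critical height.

FS = 1.12

H_c = (4c/γ) · sinβ cosφ / [1 − cos(β − φ)]
    = (4·17.6/18.0) · sin60.6°·cos29.8° / [1 − cos30.8°]
    = 3.911 · 0.7560 / 0.1410 = 20.96 m
FS = H_c / H = 20.96 / 18.8 = 1.115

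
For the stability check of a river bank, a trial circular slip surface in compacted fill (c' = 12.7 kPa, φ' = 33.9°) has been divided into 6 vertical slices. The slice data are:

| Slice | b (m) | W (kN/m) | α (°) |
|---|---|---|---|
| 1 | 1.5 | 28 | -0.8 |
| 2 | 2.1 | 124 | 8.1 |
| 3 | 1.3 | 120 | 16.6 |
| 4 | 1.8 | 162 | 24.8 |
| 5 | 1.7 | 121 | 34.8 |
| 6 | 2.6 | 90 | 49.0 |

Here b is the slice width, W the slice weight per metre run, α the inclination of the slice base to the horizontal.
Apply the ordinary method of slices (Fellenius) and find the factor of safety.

FS = 2.14

Ordinary method of slices: FS = Σ[c'·Δl_i + (W_i cosα_i)·tanφ'] / Σ W_i sinα_i, with Δl_i = b_i / cosα_i.
Slice 1: Δl = 1.5/cos(-0.8°) = 1.500 m; N'_1 = 28·cos(-0.8°) = 28.0; c'Δl = 19.05; W sinα = -0.4
Slice 2: Δl = 2.1/cos8.1° = 2.121 m; N'_2 = 124·cos8.1° = 122.8; c'Δl = 26.94; W sinα = 17.5
Slice 3: Δl = 1.3/cos16.6° = 1.357 m; N'_3 = 120·cos16.6° = 115.0; c'Δl = 17.23; W sinα = 34.3
Slice 4: Δl = 1.8/cos24.8° = 1.983 m; N'_4 = 162·cos24.8° = 147.1; c'Δl = 25.18; W sinα = 68.0
Slice 5: Δl = 1.7/cos34.8° = 2.070 m; N'_5 = 121·cos34.8° = 99.4; c'Δl = 26.29; W sinα = 69.1
Slice 6: Δl = 2.6/cos49.0° = 3.963 m; N'_6 = 90·cos49.0° = 59.0; c'Δl = 50.33; W sinα = 67.9
Σc'Δl = 165.0 kN/m; ΣN' = 571.2 kN/m; ΣW sinα = 256.3 kN/m
Resisting = 165.0 + 571.2·tan33.9° = 165.0 + 383.8 = 548.9 kN/m
FS = 548.9 / 256.3 = 2.142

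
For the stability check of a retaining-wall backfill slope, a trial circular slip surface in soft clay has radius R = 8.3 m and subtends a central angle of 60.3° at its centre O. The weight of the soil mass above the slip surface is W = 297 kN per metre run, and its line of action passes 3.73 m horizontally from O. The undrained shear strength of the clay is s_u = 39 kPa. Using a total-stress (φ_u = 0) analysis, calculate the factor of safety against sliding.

FS = 2.55

Taking moments about the centre O, the resisting moment is provided by the undrained shear strength acting along the arc:
Arc length L_a = R·θ = 8.3·(60.3°·π/180) = 8.3·1.0524 = 8.74 m
M_R = s_u·L_a·R = 39·8.74·8.3 = 2827.6 kN·m/m
M_D = W·d = 297·3.73 = 1107.8 kN·m/m
FS = M_R / M_D = 2827.6 / 1107.8 = 2.552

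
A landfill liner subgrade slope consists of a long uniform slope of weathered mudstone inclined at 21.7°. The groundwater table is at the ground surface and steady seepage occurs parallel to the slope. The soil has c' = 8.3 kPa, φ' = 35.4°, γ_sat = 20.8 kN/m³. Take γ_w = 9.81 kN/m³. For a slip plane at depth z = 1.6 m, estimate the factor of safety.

With seepage parallel to the slope and the water table at the surface, the effective normal stress on the slip plane uses the buoyant unit weight γ' = γ_sat − γ_w while the driving shear stress uses γ_sat:
FS = [c' + γ' z cos²β tanφ'] / [γ_sat z sinβ cosβ]
γ' = 20.8 − 9.81 = 10.99 kN/m³
Numerator = 8.3 + 10.99·1.6·cos²21.7°·tan35.4° = 8.3 + 10.99·1.6·0.8633·0.7107 = 19.088 kPa
Denominator = 20.8·1.6·sin21.7°·cos21.7° = 20.8·1.6·0.3697·0.9291 = 11.433 kPa
FS = 19.088 / 11.433 = 1.670

FS = 1.67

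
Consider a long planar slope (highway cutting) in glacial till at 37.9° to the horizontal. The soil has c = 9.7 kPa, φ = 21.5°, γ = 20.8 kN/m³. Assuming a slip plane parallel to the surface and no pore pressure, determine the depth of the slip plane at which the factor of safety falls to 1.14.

Setting FS = 1.14 in FS = [c + γz cos²β tanφ] / [γz sinβ cosβ] and solving for z:
z = c / [γ cosβ (FS·sinβ − cosβ·tanφ)]
  = 9.7 / [20.8·cos37.9°·(1.14·sin37.9° − cos37.9°·tan21.5°)]
  = 9.7 / [20.8·0.7891·(1.14·0.6143 − 0.7891·0.3939)]
  = 9.7 / 6.3921 = 1.517 m

z = 1.52 m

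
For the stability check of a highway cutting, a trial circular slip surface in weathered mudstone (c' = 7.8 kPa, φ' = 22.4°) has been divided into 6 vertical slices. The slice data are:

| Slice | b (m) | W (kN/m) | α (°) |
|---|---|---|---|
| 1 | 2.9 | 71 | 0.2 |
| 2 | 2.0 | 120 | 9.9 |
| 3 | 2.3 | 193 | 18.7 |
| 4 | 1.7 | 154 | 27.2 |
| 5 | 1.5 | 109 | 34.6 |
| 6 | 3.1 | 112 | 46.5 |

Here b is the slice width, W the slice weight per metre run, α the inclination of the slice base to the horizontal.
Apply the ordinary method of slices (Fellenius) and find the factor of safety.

FS = 1.35

Ordinary method of slices: FS = Σ[c'·Δl_i + (W_i cosα_i)·tanφ'] / Σ W_i sinα_i, with Δl_i = b_i / cosα_i.
Slice 1: Δl = 2.9/cos0.2° = 2.900 m; N'_1 = 71·cos0.2° = 71.0; c'Δl = 22.62; W sinα = 0.2
Slice 2: Δl = 2.0/cos9.9° = 2.030 m; N'_2 = 120·cos9.9° = 118.2; c'Δl = 15.84; W sinα = 20.6
Slice 3: Δl = 2.3/cos18.7° = 2.428 m; N'_3 = 193·cos18.7° = 182.8; c'Δl = 18.94; W sinα = 61.9
Slice 4: Δl = 1.7/cos27.2° = 1.911 m; N'_4 = 154·cos27.2° = 137.0; c'Δl = 14.91; W sinα = 70.4
Slice 5: Δl = 1.5/cos34.6° = 1.822 m; N'_5 = 109·cos34.6° = 89.7; c'Δl = 14.21; W sinα = 61.9
Slice 6: Δl = 3.1/cos46.5° = 4.503 m; N'_6 = 112·cos46.5° = 77.1; c'Δl = 35.13; W sinα = 81.2
Σc'Δl = 121.6 kN/m; ΣN' = 675.8 kN/m; ΣW sinα = 296.3 kN/m
Resisting = 121.6 + 675.8·tan22.4° = 121.6 + 278.5 = 400.2 kN/m
FS = 400.2 / 296.3 = 1.351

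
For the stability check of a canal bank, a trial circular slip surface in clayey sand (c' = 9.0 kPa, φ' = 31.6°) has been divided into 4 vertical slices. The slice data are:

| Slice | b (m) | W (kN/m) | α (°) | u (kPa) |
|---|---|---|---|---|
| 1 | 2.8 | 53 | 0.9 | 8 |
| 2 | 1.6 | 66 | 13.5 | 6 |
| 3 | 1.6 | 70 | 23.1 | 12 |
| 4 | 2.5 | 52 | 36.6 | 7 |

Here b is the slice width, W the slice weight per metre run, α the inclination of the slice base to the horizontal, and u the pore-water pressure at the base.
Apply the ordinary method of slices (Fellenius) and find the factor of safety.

FS = 2.34

Ordinary method of slices: FS = Σ[c'·Δl_i + (W_i cosα_i − u_i·Δl_i)·tanφ'] / Σ W_i sinα_i, with Δl_i = b_i / cosα_i.
Slice 1: Δl = 2.8/cos0.9° = 2.800 m; N'_1 = 53·cos0.9° − 8·2.800 = 30.6; c'Δl = 25.20; W sinα = 0.8
Slice 2: Δl = 1.6/cos13.5° = 1.645 m; N'_2 = 66·cos13.5° − 6·1.645 = 54.3; c'Δl = 14.81; W sinα = 15.4
Slice 3: Δl = 1.6/cos23.1° = 1.739 m; N'_3 = 70·cos23.1° − 12·1.739 = 43.5; c'Δl = 15.66; W sinα = 27.5
Slice 4: Δl = 2.5/cos36.6° = 3.114 m; N'_4 = 52·cos36.6° − 7·3.114 = 19.9; c'Δl = 28.03; W sinα = 31.0
Σc'Δl = 83.7 kN/m; ΣN' = 148.4 kN/m; ΣW sinα = 74.7 kN/m
Resisting = 83.7 + 148.4·tan31.6° = 83.7 + 91.3 = 175.0 kN/m
FS = 175.0 / 74.7 = 2.342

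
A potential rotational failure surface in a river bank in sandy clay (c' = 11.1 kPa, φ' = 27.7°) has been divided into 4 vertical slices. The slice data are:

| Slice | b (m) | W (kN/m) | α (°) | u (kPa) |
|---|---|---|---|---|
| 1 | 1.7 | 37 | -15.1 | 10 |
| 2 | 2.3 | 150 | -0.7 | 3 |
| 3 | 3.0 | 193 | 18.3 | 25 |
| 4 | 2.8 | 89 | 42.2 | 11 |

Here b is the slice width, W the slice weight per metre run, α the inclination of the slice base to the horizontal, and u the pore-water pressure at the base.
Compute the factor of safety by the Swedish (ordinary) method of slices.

Ordinary method of slices: FS = Σ[c'·Δl_i + (W_i cosα_i − u_i·Δl_i)·tanφ'] / Σ W_i sinα_i, with Δl_i = b_i / cosα_i.
Slice 1: Δl = 1.7/cos(-15.1°) = 1.761 m; N'_1 = 37·cos(-15.1°) − 10·1.761 = 18.1; c'Δl = 19.54; W sinα = -9.6
Slice 2: Δl = 2.3/cos(-0.7°) = 2.300 m; N'_2 = 150·cos(-0.7°) − 3·2.300 = 143.1; c'Δl = 25.53; W sinα = -1.8
Slice 3: Δl = 3.0/cos18.3° = 3.160 m; N'_3 = 193·cos18.3° − 25·3.160 = 104.2; c'Δl = 35.07; W sinα = 60.6
Slice 4: Δl = 2.8/cos42.2° = 3.780 m; N'_4 = 89·cos42.2° − 11·3.780 = 24.4; c'Δl = 41.95; W sinα = 59.8
Σc'Δl = 122.1 kN/m; ΣN' = 289.8 kN/m; ΣW sinα = 108.9 kN/m
Resisting = 122.1 + 289.8·tan27.7° = 122.1 + 152.1 = 274.3 kN/m
FS = 274.3 / 108.9 = 2.518

FS = 2.52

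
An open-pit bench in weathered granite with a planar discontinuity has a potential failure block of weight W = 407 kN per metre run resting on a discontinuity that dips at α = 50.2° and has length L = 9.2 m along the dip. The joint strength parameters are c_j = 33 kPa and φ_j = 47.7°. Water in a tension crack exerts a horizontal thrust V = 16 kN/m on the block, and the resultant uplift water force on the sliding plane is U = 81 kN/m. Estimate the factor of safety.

Resolving the block weight along and normal to the plane and applying the Mohr–Coulomb strength on the joint:
N' = W cosα − U − V sinα = 407·cos50.2° − 81 − 16·sin50.2° = 167.2 kN/m
Driving force T = W sinα + V cosα = 407·sin50.2° + 16·cos50.2° = 322.9 kN/m
Resisting force R = c_j·L + N'·tanφ_j = 33·9.2 + 167.2·tan47.7° = 303.6 + 183.8 = 487.4 kN/m
FS = R / T = 487.4 / 322.9 = 1.509

FS = 1.51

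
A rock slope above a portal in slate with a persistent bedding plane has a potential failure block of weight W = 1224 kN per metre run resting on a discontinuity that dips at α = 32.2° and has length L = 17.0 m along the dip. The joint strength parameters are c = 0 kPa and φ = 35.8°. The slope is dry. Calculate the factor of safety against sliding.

Resolving the block weight along and normal to the plane and applying the Mohr–Coulomb strength on the joint:
N' = W cosα = 1224·cos32.2° = 1035.7 kN/m
Driving force T = W sinα = 1224·sin32.2° = 652.2 kN/m
Resisting force R = c·L + N'·tanφ = 0·17.0 + 1035.7·tan35.8° = 0.0 + 747.0 = 747.0 kN/m
FS = R / T = 747.0 / 652.2 = 1.145

FS = 1.15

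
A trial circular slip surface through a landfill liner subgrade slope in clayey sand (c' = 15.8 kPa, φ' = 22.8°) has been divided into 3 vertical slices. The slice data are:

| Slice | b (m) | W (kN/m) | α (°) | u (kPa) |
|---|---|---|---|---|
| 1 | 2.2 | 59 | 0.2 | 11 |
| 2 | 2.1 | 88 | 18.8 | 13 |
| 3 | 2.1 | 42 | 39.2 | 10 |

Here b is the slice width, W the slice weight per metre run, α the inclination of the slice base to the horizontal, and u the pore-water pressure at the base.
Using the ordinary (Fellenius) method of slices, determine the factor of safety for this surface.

FS = 2.77

Ordinary method of slices: FS = Σ[c'·Δl_i + (W_i cosα_i − u_i·Δl_i)·tanφ'] / Σ W_i sinα_i, with Δl_i = b_i / cosα_i.
Slice 1: Δl = 2.2/cos0.2° = 2.200 m; N'_1 = 59·cos0.2° − 11·2.200 = 34.8; c'Δl = 34.76; W sinα = 0.2
Slice 2: Δl = 2.1/cos18.8° = 2.218 m; N'_2 = 88·cos18.8° − 13·2.218 = 54.5; c'Δl = 35.05; W sinα = 28.4
Slice 3: Δl = 2.1/cos39.2° = 2.710 m; N'_3 = 42·cos39.2° − 10·2.710 = 5.4; c'Δl = 42.82; W sinα = 26.5
Σc'Δl = 112.6 kN/m; ΣN' = 94.7 kN/m; ΣW sinα = 55.1 kN/m
Resisting = 112.6 + 94.7·tan22.8° = 112.6 + 39.8 = 152.4 kN/m
FS = 152.4 / 55.1 = 2.766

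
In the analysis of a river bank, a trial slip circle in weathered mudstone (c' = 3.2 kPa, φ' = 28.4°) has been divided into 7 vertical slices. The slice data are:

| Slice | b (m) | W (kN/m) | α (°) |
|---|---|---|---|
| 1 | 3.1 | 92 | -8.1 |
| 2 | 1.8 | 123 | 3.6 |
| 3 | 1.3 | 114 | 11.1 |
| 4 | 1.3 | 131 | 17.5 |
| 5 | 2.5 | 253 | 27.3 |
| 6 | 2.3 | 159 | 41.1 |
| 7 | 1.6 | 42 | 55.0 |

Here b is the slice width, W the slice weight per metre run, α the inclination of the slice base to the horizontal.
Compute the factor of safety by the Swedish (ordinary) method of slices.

Ordinary method of slices: FS = Σ[c'·Δl_i + (W_i cosα_i)·tanφ'] / Σ W_i sinα_i, with Δl_i = b_i / cosα_i.
Slice 1: Δl = 3.1/cos(-8.1°) = 3.131 m; N'_1 = 92·cos(-8.1°) = 91.1; c'Δl = 10.02; W sinα = -13.0
Slice 2: Δl = 1.8/cos3.6° = 1.804 m; N'_2 = 123·cos3.6° = 122.8; c'Δl = 5.77; W sinα = 7.7
Slice 3: Δl = 1.3/cos11.1° = 1.325 m; N'_3 = 114·cos11.1° = 111.9; c'Δl = 4.24; W sinα = 21.9
Slice 4: Δl = 1.3/cos17.5° = 1.363 m; N'_4 = 131·cos17.5° = 124.9; c'Δl = 4.36; W sinα = 39.4
Slice 5: Δl = 2.5/cos27.3° = 2.813 m; N'_5 = 253·cos27.3° = 224.8; c'Δl = 9.00; W sinα = 116.0
Slice 6: Δl = 2.3/cos41.1° = 3.052 m; N'_6 = 159·cos41.1° = 119.8; c'Δl = 9.77; W sinα = 104.5
Slice 7: Δl = 1.6/cos55.0° = 2.790 m; N'_7 = 42·cos55.0° = 24.1; c'Δl = 8.93; W sinα = 34.4
Σc'Δl = 52.1 kN/m; ΣN' = 819.4 kN/m; ΣW sinα = 311.1 kN/m
Resisting = 52.1 + 819.4·tan28.4° = 52.1 + 443.0 = 495.1 kN/m
FS = 495.1 / 311.1 = 1.592

FS = 1.59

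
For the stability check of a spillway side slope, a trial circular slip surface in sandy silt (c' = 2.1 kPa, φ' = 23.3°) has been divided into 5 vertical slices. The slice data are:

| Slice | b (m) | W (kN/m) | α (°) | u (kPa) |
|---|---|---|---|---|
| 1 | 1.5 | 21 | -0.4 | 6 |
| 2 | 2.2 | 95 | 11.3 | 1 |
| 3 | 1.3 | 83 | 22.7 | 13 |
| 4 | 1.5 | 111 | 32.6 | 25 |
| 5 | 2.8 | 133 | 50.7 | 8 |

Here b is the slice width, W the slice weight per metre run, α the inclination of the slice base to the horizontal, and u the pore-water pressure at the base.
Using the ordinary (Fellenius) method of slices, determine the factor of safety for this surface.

Ordinary method of slices: FS = Σ[c'·Δl_i + (W_i cosα_i − u_i·Δl_i)·tanφ'] / Σ W_i sinα_i, with Δl_i = b_i / cosα_i.
Slice 1: Δl = 1.5/cos(-0.4°) = 1.500 m; N'_1 = 21·cos(-0.4°) − 6·1.500 = 12.0; c'Δl = 3.15; W sinα = -0.1
Slice 2: Δl = 2.2/cos11.3° = 2.243 m; N'_2 = 95·cos11.3° − 1·2.243 = 90.9; c'Δl = 4.71; W sinα = 18.6
Slice 3: Δl = 1.3/cos22.7° = 1.409 m; N'_3 = 83·cos22.7° − 13·1.409 = 58.3; c'Δl = 2.96; W sinα = 32.0
Slice 4: Δl = 1.5/cos32.6° = 1.781 m; N'_4 = 111·cos32.6° − 25·1.781 = 49.0; c'Δl = 3.74; W sinα = 59.8
Slice 5: Δl = 2.8/cos50.7° = 4.421 m; N'_5 = 133·cos50.7° − 8·4.421 = 48.9; c'Δl = 9.28; W sinα = 102.9
Σc'Δl = 23.8 kN/m; ΣN' = 259.0 kN/m; ΣW sinα = 213.2 kN/m
Resisting = 23.8 + 259.0·tan23.3° = 23.8 + 111.6 = 135.4 kN/m
FS = 135.4 / 213.2 = 0.635

FS = 0.64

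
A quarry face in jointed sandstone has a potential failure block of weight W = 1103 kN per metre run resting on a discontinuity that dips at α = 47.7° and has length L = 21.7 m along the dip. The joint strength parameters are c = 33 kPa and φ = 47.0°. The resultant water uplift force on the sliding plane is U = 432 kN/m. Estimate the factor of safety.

Resolving the block weight along and normal to the plane and applying the Mohr–Coulomb strength on the joint:
N' = W cosα − U = 1103·cos47.7° − 432 = 310.3 kN/m
Driving force T = W sinα = 1103·sin47.7° = 815.8 kN/m
Resisting force R = c·L + N'·tanφ = 33·21.7 + 310.3·tan47.0° = 716.1 + 332.8 = 1048.9 kN/m
FS = R / T = 1048.9 / 815.8 = 1.286

FS = 1.29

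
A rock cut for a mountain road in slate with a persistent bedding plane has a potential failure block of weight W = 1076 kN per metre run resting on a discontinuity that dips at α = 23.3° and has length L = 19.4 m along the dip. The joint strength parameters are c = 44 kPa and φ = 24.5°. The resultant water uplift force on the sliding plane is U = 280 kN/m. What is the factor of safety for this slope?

Resolving the block weight along and normal to the plane and applying the Mohr–Coulomb strength on the joint:
N' = W cosα − U = 1076·cos23.3° − 280 = 708.2 kN/m
Driving force T = W sinα = 1076·sin23.3° = 425.6 kN/m
Resisting force R = c·L + N'·tanφ = 44·19.4 + 708.2·tan24.5° = 853.6 + 322.8 = 1176.4 kN/m
FS = R / T = 1176.4 / 425.6 = 2.764

FS = 2.76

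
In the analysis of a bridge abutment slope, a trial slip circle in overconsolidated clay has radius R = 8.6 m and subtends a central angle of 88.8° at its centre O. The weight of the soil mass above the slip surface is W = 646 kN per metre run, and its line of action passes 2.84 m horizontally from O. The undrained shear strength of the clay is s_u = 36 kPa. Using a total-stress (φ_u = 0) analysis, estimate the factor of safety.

FS = 2.25

Taking moments about the centre O, the resisting moment is provided by the undrained shear strength acting along the arc:
Arc length L_a = R·θ = 8.6·(88.8°·π/180) = 8.6·1.5499 = 13.33 m
M_R = s_u·L_a·R = 36·13.33·8.6 = 4126.6 kN·m/m
M_D = W·d = 646·2.84 = 1834.6 kN·m/m
FS = M_R / M_D = 4126.6 / 1834.6 = 2.249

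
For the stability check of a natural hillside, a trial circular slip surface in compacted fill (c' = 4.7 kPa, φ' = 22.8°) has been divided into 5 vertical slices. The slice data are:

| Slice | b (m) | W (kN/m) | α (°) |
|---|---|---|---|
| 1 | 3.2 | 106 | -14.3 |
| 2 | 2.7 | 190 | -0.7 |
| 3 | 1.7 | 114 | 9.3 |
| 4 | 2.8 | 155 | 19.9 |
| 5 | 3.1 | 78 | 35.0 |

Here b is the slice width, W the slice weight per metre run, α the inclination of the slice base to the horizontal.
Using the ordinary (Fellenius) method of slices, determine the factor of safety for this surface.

FS = 3.74

Ordinary method of slices: FS = Σ[c'·Δl_i + (W_i cosα_i)·tanφ'] / Σ W_i sinα_i, with Δl_i = b_i / cosα_i.
Slice 1: Δl = 3.2/cos(-14.3°) = 3.302 m; N'_1 = 106·cos(-14.3°) = 102.7; c'Δl = 15.52; W sinα = -26.2
Slice 2: Δl = 2.7/cos(-0.7°) = 2.700 m; N'_2 = 190·cos(-0.7°) = 190.0; c'Δl = 12.69; W sinα = -2.3
Slice 3: Δl = 1.7/cos9.3° = 1.723 m; N'_3 = 114·cos9.3° = 112.5; c'Δl = 8.10; W sinα = 18.4
Slice 4: Δl = 2.8/cos19.9° = 2.978 m; N'_4 = 155·cos19.9° = 145.7; c'Δl = 14.00; W sinα = 52.8
Slice 5: Δl = 3.1/cos35.0° = 3.784 m; N'_5 = 78·cos35.0° = 63.9; c'Δl = 17.79; W sinα = 44.7
Σc'Δl = 68.1 kN/m; ΣN' = 614.8 kN/m; ΣW sinα = 87.4 kN/m
Resisting = 68.1 + 614.8·tan22.8° = 68.1 + 258.5 = 326.5 kN/m
FS = 326.5 / 87.4 = 3.735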